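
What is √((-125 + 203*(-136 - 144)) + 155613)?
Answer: 2*√24662 ≈ 314.08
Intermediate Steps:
√((-125 + 203*(-136 - 144)) + 155613) = √((-125 + 203*(-280)) + 155613) = √((-125 - 56840) + 155613) = √(-56965 + 155613) = √98648 = 2*√24662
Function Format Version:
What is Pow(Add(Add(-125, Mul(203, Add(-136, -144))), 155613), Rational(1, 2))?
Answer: Mul(2, Pow(24662, Rational(1, 2))) ≈ 314.08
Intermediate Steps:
Pow(Add(Add(-125, Mul(203, Add(-136, -144))), 155613), Rational(1, 2)) = Pow(Add(Add(-125, Mul(203, -280)), 155613), Rational(1, 2)) = Pow(Add(Add(-125, -56840), 155613), Rational(1, 2)) = Pow(Add(-56965, 155613), Rational(1, 2)) = Pow(98648, Rational(1, 2)) = Mul(2, Pow(24662, Rational(1, 2)))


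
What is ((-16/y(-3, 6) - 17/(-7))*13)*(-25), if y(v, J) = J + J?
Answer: -7475/21 ≈ -355.95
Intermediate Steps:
y(v, J) = 2*J
((-16/y(-3, 6) - 17/(-7))*13)*(-25) = ((-16/(2*6) - 17/(-7))*13)*(-25) = ((-16/12 - 17*(-1/7))*13)*(-25) = ((-16*1/12 + 17/7)*13)*(-25) = ((-4/3 + 17/7)*13)*(-25) = ((23/21)*13)*(-25) = (299/21)*(-25) = -7475/21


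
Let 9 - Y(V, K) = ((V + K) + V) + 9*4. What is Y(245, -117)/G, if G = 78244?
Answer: -100/19561 ≈ -0.0051122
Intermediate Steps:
Y(V, K) = -27 - K - 2*V (Y(V, K) = 9 - (((V + K) + V) + 9*4) = 9 - (((K + V) + V) + 36) = 9 - ((K + 2*V) + 36) = 9 - (36 + K + 2*V) = 9 + (-36 - K - 2*V) = -27 - K - 2*V)
Y(245, -117)/G = (-27 - 1*(-117) - 2*245)/78244 = (-27 + 117 - 490)*(1/78244) = -400*1/78244 = -100/19561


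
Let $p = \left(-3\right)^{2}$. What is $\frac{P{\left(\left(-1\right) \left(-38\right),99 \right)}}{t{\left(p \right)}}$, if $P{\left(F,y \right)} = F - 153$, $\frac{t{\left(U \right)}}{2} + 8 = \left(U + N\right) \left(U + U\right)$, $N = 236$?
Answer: $- \frac{115}{8804} \approx -0.013062$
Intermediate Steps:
$p = 9$
$t{\left(U \right)} = -16 + 4 U \left(236 + U\right)$ ($t{\left(U \right)} = -16 + 2 \left(U + 236\right) \left(U + U\right) = -16 + 2 \left(236 + U\right) 2 U = -16 + 2 \cdot 2 U \left(236 + U\right) = -16 + 4 U \left(236 + U\right)$)
$P{\left(F,y \right)} = -153 + F$
$\frac{P{\left(\left(-1\right) \left(-38\right),99 \right)}}{t{\left(p \right)}} = \frac{-153 - -38}{-16 + 4 \cdot 9^{2} + 944 \cdot 9} = \frac{-153 + 38}{-16 + 4 \cdot 81 + 8496} = - \frac{115}{-16 + 324 + 8496} = - \frac{115}{8804}$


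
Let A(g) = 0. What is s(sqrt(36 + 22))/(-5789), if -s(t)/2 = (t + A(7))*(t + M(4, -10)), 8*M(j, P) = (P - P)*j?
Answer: 116/5789 ≈ 0.020038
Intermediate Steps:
M(j, P) = 0 (M(j, P) = ((P - P)*j)/8 = (0*j)/8 = (1/8)*0 = 0)
s(t) = -2*t**2 (s(t) = -2*(t + 0)*(t + 0) = -2*t*t = -2*t**2)
s(sqrt(36 + 22))/(-5789) = -2*(sqrt(36 + 22))**2/(-5789) = -2*(sqrt(58))**2*(-1/5789) = -2*58*(-1/5789) = -116*(-1/5789) = 116/5789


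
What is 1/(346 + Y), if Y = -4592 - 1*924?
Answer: -1/5170 ≈ -0.00019342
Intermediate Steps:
Y = -5516 (Y = -4592 - 924 = -5516)
1/(346 + Y) = 1/(346 - 5516) = 1/(-5170) = -1/5170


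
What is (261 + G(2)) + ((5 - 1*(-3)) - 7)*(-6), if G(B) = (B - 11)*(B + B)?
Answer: 219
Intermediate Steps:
G(B) = 2*B*(-11 + B) (G(B) = (-11 + B)*(2*B) = 2*B*(-11 + B))
(261 + G(2)) + ((5 - 1*(-3)) - 7)*(-6) = (261 + 2*2*(-11 + 2)) + ((5 - 1*(-3)) - 7)*(-6) = (261 + 2*2*(-9)) + ((5 + 3) - 7)*(-6) = (261 - 36) + (8 - 7)*(-6) = 225 + 1*(-6) = 225 - 6 = 219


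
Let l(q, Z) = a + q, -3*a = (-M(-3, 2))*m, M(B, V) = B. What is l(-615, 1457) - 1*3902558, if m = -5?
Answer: -3903168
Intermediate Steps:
a = 5 (a = -(-1*(-3))*(-5)/3 = -(-5) = -1/3*(-15) = 5)
l(q, Z) = 5 + q
l(-615, 1457) - 1*3902558 = (5 - 615) - 1*3902558 = -610 - 3902558 = -3903168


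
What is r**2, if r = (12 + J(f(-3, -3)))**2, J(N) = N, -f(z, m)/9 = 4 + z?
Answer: 81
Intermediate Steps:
f(z, m) = -36 - 9*z (f(z, m) = -9*(4 + z) = -36 - 9*z)
r = 9 (r = (12 + (-36 - 9*(-3)))**2 = (12 + (-36 + 27))**2 = (12 - 9)**2 = 3**2 = 9)
r**2 = 9**2 = 81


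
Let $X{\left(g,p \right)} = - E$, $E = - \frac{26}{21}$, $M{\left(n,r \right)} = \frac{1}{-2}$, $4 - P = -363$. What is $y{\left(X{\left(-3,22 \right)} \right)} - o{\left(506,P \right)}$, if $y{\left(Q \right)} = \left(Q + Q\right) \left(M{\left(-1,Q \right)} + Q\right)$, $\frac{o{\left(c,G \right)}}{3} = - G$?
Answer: $\frac{486347}{441} \approx 1102.8$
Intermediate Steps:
$P = 367$ ($P = 4 - -363 = 4 + 363 = 367$)
$M{\left(n,r \right)} = - \frac{1}{2}$
$E = - \frac{26}{21}$ ($E = \left(-26\right) \frac{1}{21} = - \frac{26}{21} \approx -1.2381$)
$o{\left(c,G \right)} = - 3 G$ ($o{\left(c,G \right)} = 3 \left(- G\right) = - 3 G$)
$X{\left(g,p \right)} = \frac{26}{21}$ ($X{\left(g,p \right)} = \left(-1\right) \left(- \frac{26}{21}\right) = \frac{26}{21}$)
$y{\left(Q \right)} = 2 Q \left(- \frac{1}{2} + Q\right)$ ($y{\left(Q \right)} = \left(Q + Q\right) \left(- \frac{1}{2} + Q\right) = 2 Q \left(- \frac{1}{2} + Q\right)$)
$y{\left(X{\left(-3,22 \right)} \right)} - o{\left(506,P \right)} = \frac{26 \left(-1 + 2 \cdot \frac{26}{21}\right)}{21} - \left(-3\right) 367 = \frac{26 \left(-1 + \frac{52}{21}\right)}{21} - -1101 = \frac{26}{21} \cdot \frac{31}{21} + 1101 = \frac{806}{441} + 1101 = \frac{486347}{441}$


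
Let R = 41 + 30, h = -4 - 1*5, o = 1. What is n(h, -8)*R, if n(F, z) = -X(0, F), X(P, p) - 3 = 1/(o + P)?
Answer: -284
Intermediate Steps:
h = -9 (h = -4 - 5 = -9)
R = 71
X(P, p) = 3 + 1/(1 + P)
n(F, z) = -4 (n(F, z) = -(4 + 3*0)/(1 + 0) = -(4 + 0)/1 = -4)
n(h, -8)*R = -4*71 = -284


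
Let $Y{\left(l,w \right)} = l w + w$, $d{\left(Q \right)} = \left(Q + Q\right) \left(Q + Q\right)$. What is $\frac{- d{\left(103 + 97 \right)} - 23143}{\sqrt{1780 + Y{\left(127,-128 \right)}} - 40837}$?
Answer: $\frac{7479010691}{1667675173} + \frac{366286 i \sqrt{3651}}{1667675173} \approx 4.4847 + 0.013271 i$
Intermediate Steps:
$d{\left(Q \right)} = 4 Q^{2}$ ($d{\left(Q \right)} = 2 Q 2 Q = 4 Q^{2}$)
$Y{\left(l,w \right)} = w + l w$
$\frac{- d{\left(103 + 97 \right)} - 23143}{\sqrt{1780 + Y{\left(127,-128 \right)}} - 40837} = \frac{- 4 \left(103 + 97\right)^{2} - 23143}{\sqrt{1780 - 128 \left(1 + 127\right)} - 40837} = \frac{- 4 \cdot 200^{2} - 23143}{\sqrt{1780 - 16384} - 40837} = \frac{- 4 \cdot 40000 - 23143}{\sqrt{1780 - 16384} - 40837} = \frac{\left(-1\right) 160000 - 23143}{\sqrt{-14604} - 40837} = \frac{-160000 - 23143}{2 i \sqrt{3651} - 40837} = - \frac{183143}{-40837 + 2 i \sqrt{3651}}$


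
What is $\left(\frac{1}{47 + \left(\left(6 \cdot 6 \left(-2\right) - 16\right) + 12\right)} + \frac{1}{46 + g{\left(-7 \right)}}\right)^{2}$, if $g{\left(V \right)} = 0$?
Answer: $\frac{289}{1779556} \approx 0.0001624$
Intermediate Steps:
$\left(\frac{1}{47 + \left(\left(6 \cdot 6 \left(-2\right) - 16\right) + 12\right)} + \frac{1}{46 + g{\left(-7 \right)}}\right)^{2} = \left(\frac{1}{47 + \left(\left(6 \cdot 6 \left(-2\right) - 16\right) + 12\right)} + \frac{1}{46 + 0}\right)^{2} = \left(\frac{1}{47 + \left(\left(36 \left(-2\right) - 16\right) + 12\right)} + \frac{1}{46}\right)^{2} = \left(\frac{1}{47 + \left(\left(-72 - 16\right) + 12\right)} + \frac{1}{46}\right)^{2} = \left(\frac{1}{47 + \left(-88 + 12\right)} + \frac{1}{46}\right)^{2} = \left(\frac{1}{47 - 76} + \frac{1}{46}\right)^{2} = \left(\frac{1}{-29} + \frac{1}{46}\right)^{2} = \left(- \frac{1}{29} + \frac{1}{46}\right)^{2} = \left(- \frac{17}{1334}\right)^{2} = \frac{289}{1779556}$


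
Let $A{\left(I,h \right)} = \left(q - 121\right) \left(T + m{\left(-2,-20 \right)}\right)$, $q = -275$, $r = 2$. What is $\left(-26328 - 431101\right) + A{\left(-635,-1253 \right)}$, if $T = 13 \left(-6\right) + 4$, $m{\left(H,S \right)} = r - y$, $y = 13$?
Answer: $-423769$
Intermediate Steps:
$m{\left(H,S \right)} = -11$ ($m{\left(H,S \right)} = 2 - 13 = -11$)
$T = -74$ ($T = -78 + 4 = -74$)
$A{\left(I,h \right)} = 33660$ ($A{\left(I,h \right)} = \left(-275 - 121\right) \left(-74 - 11\right) = \left(-396\right) \left(-85\right) = 33660$)
$\left(-26328 - 431101\right) + A{\left(-635,-1253 \right)} = \left(-26328 - 431101\right) + 33660 = -457429 + 33660 = -423769$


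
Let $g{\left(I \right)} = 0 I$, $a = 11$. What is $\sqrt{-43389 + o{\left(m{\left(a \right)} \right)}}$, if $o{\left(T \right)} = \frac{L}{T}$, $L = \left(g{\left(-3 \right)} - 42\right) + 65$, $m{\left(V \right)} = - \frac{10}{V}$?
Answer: $\frac{i \sqrt{4341430}}{10} \approx 208.36 i$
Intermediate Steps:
$g{\left(I \right)} = 0$
$L = 23$ ($L = \left(0 - 42\right) + 65 = -42 + 65 = 23$)
$o{\left(T \right)} = \frac{23}{T}$
$\sqrt{-43389 + o{\left(m{\left(a \right)} \right)}} = \sqrt{-43389 + \frac{23}{\left(-10\right) \frac{1}{11}}} = \sqrt{-43389 + \frac{23}{- \frac{10}{11}}} = \sqrt{-43389 + 23 \left(- \frac{11}{10}\right)} = \sqrt{-43389 - \frac{253}{10}} = \sqrt{- \frac{434143}{10}} = \frac{i \sqrt{4341430}}{10}$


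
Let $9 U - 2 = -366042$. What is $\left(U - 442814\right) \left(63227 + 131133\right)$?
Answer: $- \frac{845731495760}{9} \approx -9.397 \cdot 10^{10}$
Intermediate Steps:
$U = - \frac{366040}{9}$ ($U = \frac{2}{9} + \frac{1}{9} \left(-366042\right) = \frac{2}{9} - \frac{122014}{3} = - \frac{366040}{9} \approx -40671.0$)
$\left(U - 442814\right) \left(63227 + 131133\right) = \left(- \frac{366040}{9} - 442814\right) \left(63227 + 131133\right) = \left(- \frac{4351366}{9}\right) 194360 = - \frac{845731495760}{9}$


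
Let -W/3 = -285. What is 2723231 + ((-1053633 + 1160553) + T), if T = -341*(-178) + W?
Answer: 2891704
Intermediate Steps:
W = 855 (W = -3*(-285) = 855)
T = 61553 (T = -341*(-178) + 855 = 60698 + 855 = 61553)
2723231 + ((-1053633 + 1160553) + T) = 2723231 + ((-1053633 + 1160553) + 61553) = 2723231 + (106920 + 61553) = 2723231 + 168473 = 2891704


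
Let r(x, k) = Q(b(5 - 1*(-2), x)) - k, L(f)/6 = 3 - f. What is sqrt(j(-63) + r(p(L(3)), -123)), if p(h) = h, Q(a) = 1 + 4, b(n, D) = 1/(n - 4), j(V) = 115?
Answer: 9*sqrt(3) ≈ 15.588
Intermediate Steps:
L(f) = 18 - 6*f (L(f) = 6*(3 - f) = 18 - 6*f)
b(n, D) = 1/(-4 + n)
Q(a) = 5
r(x, k) = 5 - k
sqrt(j(-63) + r(p(L(3)), -123)) = sqrt(115 + (5 - 1*(-123))) = sqrt(115 + (5 + 123)) = sqrt(115 + 128) = sqrt(243) = 9*sqrt(3)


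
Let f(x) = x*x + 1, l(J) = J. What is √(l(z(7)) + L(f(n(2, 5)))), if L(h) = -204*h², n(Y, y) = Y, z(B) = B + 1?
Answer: 2*I*√1273 ≈ 71.358*I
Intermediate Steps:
z(B) = 1 + B
f(x) = 1 + x² (f(x) = x² + 1 = 1 + x²)
√(l(z(7)) + L(f(n(2, 5)))) = √((1 + 7) - 204*(1 + 2²)²) = √(8 - 204*(1 + 4)²) = √(8 - 204*5²) = √(8 - 204*25) = √(8 - 5100) = √(-5092) = 2*I*√1273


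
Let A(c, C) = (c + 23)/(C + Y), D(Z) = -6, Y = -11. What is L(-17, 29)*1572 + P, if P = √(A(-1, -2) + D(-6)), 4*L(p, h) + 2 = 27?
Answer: 9825 + 10*I*√13/13 ≈ 9825.0 + 2.7735*I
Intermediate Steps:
L(p, h) = 25/4 (L(p, h) = -½ + (¼)*27 = -½ + 27/4 = 25/4)
A(c, C) = (23 + c)/(-11 + C) (A(c, C) = (c + 23)/(C - 11) = (23 + c)/(-11 + C))
P = 10*I*√13/13 (P = √((23 - 1)/(-11 - 2) - 6) = √(22/(-13) - 6) = √(-1/13*22 - 6) = √(-22/13 - 6) = √(-100/13) = 10*I*√13/13 ≈ 2.7735*I)
L(-17, 29)*1572 + P = (25/4)*1572 + 10*I*√13/13 = 9825 + 10*I*√13/13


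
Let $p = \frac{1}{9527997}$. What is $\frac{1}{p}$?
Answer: $9527997$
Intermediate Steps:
$p = \frac{1}{9527997} \approx 1.0495 \cdot 10^{-7}$
$\frac{1}{p} = \frac{1}{\frac{1}{9527997}} = 9527997$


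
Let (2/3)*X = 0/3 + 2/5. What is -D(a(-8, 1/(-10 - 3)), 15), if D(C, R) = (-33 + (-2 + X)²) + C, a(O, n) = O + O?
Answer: 1176/25 ≈ 47.040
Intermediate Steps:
X = ⅗ (X = 3*(0/3 + 2/5)/2 = 3*(0*(⅓) + 2*(⅕))/2 = 3*(0 + ⅖)/2 = (3/2)*(⅖) = ⅗ ≈ 0.60000)
a(O, n) = 2*O
D(C, R) = -776/25 + C (D(C, R) = (-33 + (-2 + ⅗)²) + C = (-33 + (-7/5)²) + C = (-33 + 49/25) + C = -776/25 + C)
-D(a(-8, 1/(-10 - 3)), 15) = -(-776/25 + 2*(-8)) = -(-776/25 - 16) = -1*(-1176/25) = 1176/25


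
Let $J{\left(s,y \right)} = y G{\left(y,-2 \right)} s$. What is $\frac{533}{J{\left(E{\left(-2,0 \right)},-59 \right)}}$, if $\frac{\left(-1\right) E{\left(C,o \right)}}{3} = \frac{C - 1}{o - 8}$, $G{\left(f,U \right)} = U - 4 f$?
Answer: $\frac{164}{4779} \approx 0.034317$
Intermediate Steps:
$E{\left(C,o \right)} = - \frac{3 \left(-1 + C\right)}{-8 + o}$ ($E{\left(C,o \right)} = - 3 \frac{C - 1}{o - 8} = - 3 \frac{-1 + C}{-8 + o} = - \frac{3 \left(-1 + C\right)}{-8 + o}$)
$J{\left(s,y \right)} = s y \left(-2 - 4 y\right)$ ($J{\left(s,y \right)} = y \left(-2 - 4 y\right) s = s y \left(-2 - 4 y\right)$)
$\frac{533}{J{\left(E{\left(-2,0 \right)},-59 \right)}} = \frac{533}{\left(-2\right) \frac{3 \left(1 - -2\right)}{-8 + 0} \left(-59\right) \left(1 + 2 \left(-59\right)\right)} = \frac{533}{\left(-2\right) \frac{3 \left(1 + 2\right)}{-8} \left(-59\right) \left(1 - 118\right)} = \frac{533}{\left(-2\right) 3 \left(- \frac{1}{8}\right) 3 \left(-59\right) \left(-117\right)} = \frac{533}{\left(-2\right) \left(- \frac{9}{8}\right) \left(-59\right) \left(-117\right)} = \frac{533}{\frac{62127}{4}} = 533 \cdot \frac{4}{62127} = \frac{164}{4779}$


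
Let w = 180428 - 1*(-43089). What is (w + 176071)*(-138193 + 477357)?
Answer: 135525864432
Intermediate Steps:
w = 223517 (w = 180428 + 43089 = 223517)
(w + 176071)*(-138193 + 477357) = (223517 + 176071)*(-138193 + 477357) = 399588*339164 = 135525864432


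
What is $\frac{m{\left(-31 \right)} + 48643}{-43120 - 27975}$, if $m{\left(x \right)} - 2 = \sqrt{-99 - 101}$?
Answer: $- \frac{9729}{14219} - \frac{2 i \sqrt{2}}{14219} \approx -0.68423 - 0.00019892 i$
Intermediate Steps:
$m{\left(x \right)} = 2 + 10 i \sqrt{2}$ ($m{\left(x \right)} = 2 + \sqrt{-99 - 101} = 2 + \sqrt{-200} = 2 + 10 i \sqrt{2}$)
$\frac{m{\left(-31 \right)} + 48643}{-43120 - 27975} = \frac{\left(2 + 10 i \sqrt{2}\right) + 48643}{-43120 - 27975} = \frac{48645 + 10 i \sqrt{2}}{-71095} = \left(48645 + 10 i \sqrt{2}\right) \left(- \frac{1}{71095}\right) = - \frac{9729}{14219} - \frac{2 i \sqrt{2}}{14219}$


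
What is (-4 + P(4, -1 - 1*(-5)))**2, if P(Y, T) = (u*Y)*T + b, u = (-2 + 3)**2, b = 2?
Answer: 196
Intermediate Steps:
u = 1 (u = 1**2 = 1)
P(Y, T) = 2 + T*Y (P(Y, T) = (1*Y)*T + 2 = Y*T + 2 = T*Y + 2 = 2 + T*Y)
(-4 + P(4, -1 - 1*(-5)))**2 = (-4 + (2 + (-1 - 1*(-5))*4))**2 = (-4 + (2 + (-1 + 5)*4))**2 = (-4 + (2 + 4*4))**2 = (-4 + (2 + 16))**2 = (-4 + 18)**2 = 14**2 = 196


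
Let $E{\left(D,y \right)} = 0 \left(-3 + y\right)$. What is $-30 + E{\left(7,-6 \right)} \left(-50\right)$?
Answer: $-30$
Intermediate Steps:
$E{\left(D,y \right)} = 0$
$-30 + E{\left(7,-6 \right)} \left(-50\right) = -30 + 0 \left(-50\right) = -30 + 0 = -30$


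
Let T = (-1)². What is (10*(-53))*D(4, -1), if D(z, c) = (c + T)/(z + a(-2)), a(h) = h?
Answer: 0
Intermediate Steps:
T = 1
D(z, c) = (1 + c)/(-2 + z) (D(z, c) = (c + 1)/(z - 2) = (1 + c)/(-2 + z))
(10*(-53))*D(4, -1) = (10*(-53))*((1 - 1)/(-2 + 4)) = -530*0/2 = -265*0 = -530*0 = 0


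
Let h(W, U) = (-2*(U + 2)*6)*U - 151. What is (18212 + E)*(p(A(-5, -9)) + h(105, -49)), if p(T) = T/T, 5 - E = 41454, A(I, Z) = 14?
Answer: 645663282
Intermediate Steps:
E = -41449 (E = 5 - 1*41454 = 5 - 41454 = -41449)
p(T) = 1
h(W, U) = -151 + U*(-24 - 12*U) (h(W, U) = (-2*(2 + U)*6)*U - 151 = ((-4 - 2*U)*6)*U - 151 = (-24 - 12*U)*U - 151 = U*(-24 - 12*U) - 151 = -151 + U*(-24 - 12*U))
(18212 + E)*(p(A(-5, -9)) + h(105, -49)) = (18212 - 41449)*(1 + (-151 - 24*(-49) - 12*(-49)²)) = -23237*(1 + (-151 + 1176 - 12*2401)) = -23237*(1 + (-151 + 1176 - 28812)) = -23237*(1 - 27787) = -23237*(-27786) = 645663282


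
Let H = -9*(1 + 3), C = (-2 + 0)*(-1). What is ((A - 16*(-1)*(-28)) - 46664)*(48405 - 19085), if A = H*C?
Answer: -1383434880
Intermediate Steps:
C = 2 (C = -2*(-1) = 2)
H = -36 (H = -9*4 = -36)
A = -72 (A = -36*2 = -72)
((A - 16*(-1)*(-28)) - 46664)*(48405 - 19085) = ((-72 - 16*(-1)*(-28)) - 46664)*(48405 - 19085) = ((-72 - (-16)*(-28)) - 46664)*29320 = ((-72 - 1*448) - 46664)*29320 = ((-72 - 448) - 46664)*29320 = (-520 - 46664)*29320 = -47184*29320 = -1383434880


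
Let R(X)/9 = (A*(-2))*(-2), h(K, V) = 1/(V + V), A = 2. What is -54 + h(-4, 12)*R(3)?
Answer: -51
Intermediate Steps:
h(K, V) = 1/(2*V)
R(X) = 72 (R(X) = 9*((2*(-2))*(-2)) = 9*(-4*(-2)) = 9*8 = 72)
-54 + h(-4, 12)*R(3) = -54 + ((½)/12)*72 = -54 + ((½)*(1/12))*72 = -54 + (1/24)*72 = -54 + 3 = -51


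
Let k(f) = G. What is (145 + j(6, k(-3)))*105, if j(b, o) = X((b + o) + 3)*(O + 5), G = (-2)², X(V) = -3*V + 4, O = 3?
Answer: -14175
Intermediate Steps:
X(V) = 4 - 3*V
G = 4
k(f) = 4
j(b, o) = -40 - 24*b - 24*o (j(b, o) = (4 - 3*((b + o) + 3))*(3 + 5) = (4 - 3*(3 + b + o))*8 = (4 + (-9 - 3*b - 3*o))*8 = (-5 - 3*b - 3*o)*8 = -40 - 24*b - 24*o)
(145 + j(6, k(-3)))*105 = (145 + (-40 - 24*6 - 24*4))*105 = (145 + (-40 - 144 - 96))*105 = (145 - 280)*105 = -135*105 = -14175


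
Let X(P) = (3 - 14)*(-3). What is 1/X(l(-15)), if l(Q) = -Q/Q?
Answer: 1/33 ≈ 0.030303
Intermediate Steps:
l(Q) = -1 (l(Q) = -1*1 = -1)
X(P) = 33 (X(P) = -11*(-3) = 33)
1/X(l(-15)) = 1/33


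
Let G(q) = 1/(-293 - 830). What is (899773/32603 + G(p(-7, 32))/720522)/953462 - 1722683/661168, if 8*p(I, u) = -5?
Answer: -10832495246238461191915337/4157572102499062035333072 ≈ -2.6055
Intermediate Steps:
p(I, u) = -5/8 (p(I, u) = (⅛)*(-5) = -5/8)
G(q) = -1/1123 (G(q) = 1/(-1123) = -1/1123)
(899773/32603 + G(p(-7, 32))/720522)/953462 - 1722683/661168 = (899773/32603 - 1/1123/720522)/953462 - 1722683/661168 = (899773*(1/32603) - 1/1123*1/720522)*(1/953462) - 1722683*1/661168 = (899773/32603 - 1/809146206)*(1/953462) - 1722683/661168 = (728047909178635/26380593754218)*(1/953462) - 1722683/661168 = 728047909178635/25152893682084202716 - 1722683/661168 = -10832495246238461191915337/4157572102499062035333072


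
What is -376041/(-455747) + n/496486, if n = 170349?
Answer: 264335137629/226272005042 ≈ 1.1682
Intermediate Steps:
-376041/(-455747) + n/496486 = -376041/(-455747) + 170349/496486 = -376041*(-1/455747) + 170349*(1/496486) = 376041/455747 + 170349/496486 = 264335137629/226272005042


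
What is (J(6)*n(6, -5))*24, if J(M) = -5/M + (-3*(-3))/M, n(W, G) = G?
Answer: -80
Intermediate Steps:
J(M) = 4/M (J(M) = -5/M + 9/M = 4/M)
(J(6)*n(6, -5))*24 = ((4/6)*(-5))*24 = ((4*(⅙))*(-5))*24 = ((⅔)*(-5))*24 = -10/3*24 = -80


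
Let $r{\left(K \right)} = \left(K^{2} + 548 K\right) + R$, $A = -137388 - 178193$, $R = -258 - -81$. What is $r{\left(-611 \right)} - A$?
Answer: $353897$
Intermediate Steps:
$R = -177$ ($R = -258 + 81 = -177$)
$A = -315581$ ($A = -137388 - 178193 = -315581$)
$r{\left(K \right)} = -177 + K^{2} + 548 K$ ($r{\left(K \right)} = \left(K^{2} + 548 K\right) - 177 = -177 + K^{2} + 548 K$)
$r{\left(-611 \right)} - A = \left(-177 + \left(-611\right)^{2} + 548 \left(-611\right)\right) - -315581 = \left(-177 + 373321 - 334828\right) + 315581 = 38316 + 315581 = 353897$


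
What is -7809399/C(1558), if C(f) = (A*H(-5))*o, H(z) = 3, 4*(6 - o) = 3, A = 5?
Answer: -3470844/35 ≈ -99167.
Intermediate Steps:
o = 21/4 (o = 6 - 1/4*3 = 6 - 3/4 = 21/4 ≈ 5.2500)
C(f) = 315/4 (C(f) = (5*3)*(21/4) = 15*(21/4) = 315/4)
-7809399/C(1558) = -7809399/315/4 = -7809399*4/315 = -3470844/35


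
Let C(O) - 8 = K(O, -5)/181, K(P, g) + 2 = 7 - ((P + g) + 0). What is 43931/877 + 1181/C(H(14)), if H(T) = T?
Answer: 250904761/1266388 ≈ 198.13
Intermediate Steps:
K(P, g) = 5 - P - g (K(P, g) = -2 + (7 - ((P + g) + 0)) = -2 + (7 - (P + g)) = -2 + (7 + (-P - g)) = -2 + (7 - P - g) = 5 - P - g)
C(O) = 1458/181 - O/181 (C(O) = 8 + (5 - O - 1*(-5))/181 = 8 + (5 - O + 5)*(1/181) = 8 + (10 - O)*(1/181) = 8 + (10/181 - O/181) = 1458/181 - O/181)
43931/877 + 1181/C(H(14)) = 43931/877 + 1181/(1458/181 - 1/181*14) = 43931*(1/877) + 1181/(1458/181 - 14/181) = 43931/877 + 1181/(1444/181) = 43931/877 + 1181*(181/1444) = 43931/877 + 213761/1444 = 250904761/1266388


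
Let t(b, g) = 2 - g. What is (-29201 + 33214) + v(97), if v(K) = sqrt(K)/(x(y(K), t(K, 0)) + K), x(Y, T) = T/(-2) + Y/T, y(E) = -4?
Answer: 4013 + sqrt(97)/94 ≈ 4013.1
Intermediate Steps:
x(Y, T) = -T/2 + Y/T (x(Y, T) = T*(-1/2) + Y/T = -T/2 + Y/T)
v(K) = sqrt(K)/(-3 + K) (v(K) = sqrt(K)/((-(2 - 1*0)/2 - 4/(2 - 1*0)) + K) = sqrt(K)/((-(2 + 0)/2 - 4/(2 + 0)) + K) = sqrt(K)/((-1/2*2 - 4/2) + K) = sqrt(K)/((-1 - 4*1/2) + K) = sqrt(K)/((-1 - 2) + K) = sqrt(K)/(-3 + K))
(-29201 + 33214) + v(97) = (-29201 + 33214) + sqrt(97)/(-3 + 97) = 4013 + sqrt(97)/94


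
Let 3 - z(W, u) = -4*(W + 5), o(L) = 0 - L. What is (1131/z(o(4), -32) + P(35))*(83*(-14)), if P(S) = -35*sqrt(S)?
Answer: -187746 + 40670*sqrt(35) ≈ 52861.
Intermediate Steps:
o(L) = -L
z(W, u) = 23 + 4*W (z(W, u) = 3 - (-4)*(W + 5) = 3 - (-4)*(5 + W) = 3 - (-20 - 4*W) = 3 + (20 + 4*W) = 23 + 4*W)
(1131/z(o(4), -32) + P(35))*(83*(-14)) = (1131/(23 + 4*(-1*4)) - 35*sqrt(35))*(83*(-14)) = (1131/(23 + 4*(-4)) - 35*sqrt(35))*(-1162) = (1131/(23 - 16) - 35*sqrt(35))*(-1162) = (1131/7 - 35*sqrt(35))*(-1162) = -187746 + 40670*sqrt(35)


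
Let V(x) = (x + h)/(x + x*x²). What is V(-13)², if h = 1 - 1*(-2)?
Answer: 1/48841 ≈ 2.0475e-5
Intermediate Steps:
h = 3 (h = 1 + 2 = 3)
V(x) = (3 + x)/(x + x³) (V(x) = (x + 3)/(x + x*x²) = (3 + x)/(x + x³))
V(-13)² = ((3 - 13)/(-13 + (-13)³))² = (-10/(-13 - 2197))² = (-10/(-2210))² = (-1/2210*(-10))² = (1/221)² = 1/48841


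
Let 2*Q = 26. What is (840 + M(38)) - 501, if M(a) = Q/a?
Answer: 12895/38 ≈ 339.34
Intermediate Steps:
Q = 13 (Q = (1/2)*26 = 13)
M(a) = 13/a
(840 + M(38)) - 501 = (840 + 13/38) - 501 = 31933/38 - 501 = 12895/38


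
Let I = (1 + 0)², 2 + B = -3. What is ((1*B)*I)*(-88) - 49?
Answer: 391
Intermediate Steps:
B = -5 (B = -2 - 3 = -5)
I = 1 (I = 1² = 1)
((1*B)*I)*(-88) - 49 = ((1*(-5))*1)*(-88) - 49 = -5*1*(-88) - 49 = -5*(-88) - 49 = 440 - 49 = 391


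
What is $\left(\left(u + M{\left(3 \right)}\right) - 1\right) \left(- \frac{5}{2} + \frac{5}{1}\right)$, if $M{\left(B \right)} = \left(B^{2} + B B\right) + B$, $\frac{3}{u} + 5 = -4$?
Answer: $\frac{295}{6} \approx 49.167$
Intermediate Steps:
$u = - \frac{1}{3}$ ($u = \frac{3}{-5 - 4} = \frac{3}{-9} = 3 \left(- \frac{1}{9}\right) = - \frac{1}{3} \approx -0.33333$)
$M{\left(B \right)} = B + 2 B^{2}$ ($M{\left(B \right)} = \left(B^{2} + B^{2}\right) + B = 2 B^{2} + B = B + 2 B^{2}$)
$\left(\left(u + M{\left(3 \right)}\right) - 1\right) \left(- \frac{5}{2} + \frac{5}{1}\right) = \left(\left(- \frac{1}{3} + 3 \left(1 + 2 \cdot 3\right)\right) - 1\right) \left(- \frac{5}{2} + \frac{5}{1}\right) = \left(\left(- \frac{1}{3} + 3 \left(1 + 6\right)\right) - 1\right) \left(\left(-5\right) \frac{1}{2} + 5 \cdot 1\right) = \left(\left(- \frac{1}{3} + 3 \cdot 7\right) - 1\right) \left(- \frac{5}{2} + 5\right) = \left(\left(- \frac{1}{3} + 21\right) - 1\right) \frac{5}{2} = \left(\frac{62}{3} - 1\right) \frac{5}{2} = \frac{59}{3} \cdot \frac{5}{2} = \frac{295}{6}$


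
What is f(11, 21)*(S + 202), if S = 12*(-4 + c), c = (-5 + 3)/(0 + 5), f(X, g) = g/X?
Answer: 15666/55 ≈ 284.84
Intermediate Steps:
c = -2/5 ≈ -0.40000
S = -264/5 (S = 12*(-4 - 2/5) = 12*(-22/5) = -264/5 ≈ -52.800)
f(11, 21)*(S + 202) = (21/11)*(-264/5 + 202) = (21*(1/11))*(746/5) = (21/11)*(746/5) = 15666/55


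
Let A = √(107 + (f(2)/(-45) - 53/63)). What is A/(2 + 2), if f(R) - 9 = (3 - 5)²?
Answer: √1167215/420 ≈ 2.5723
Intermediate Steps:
f(R) = 13 (f(R) = 9 + (3 - 5)² = 9 + (-2)² = 9 + 4 = 13)
A = √1167215/105 (A = √(107 + (13/(-45) - 53/63)) = √(107 + (13*(-1/45) - 53*1/63)) = √(107 + (-13/45 - 53/63)) = √(107 - 356/315) = √(33349/315) = √1167215/105 ≈ 10.289)
A/(2 + 2) = (√1167215/105)/(2 + 2) = (√1167215/105)/4 = (√1167215/105)*(¼) = √1167215/420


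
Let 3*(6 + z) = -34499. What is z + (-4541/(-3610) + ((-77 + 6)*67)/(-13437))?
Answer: -29370196897/2553030 ≈ -11504.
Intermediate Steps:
z = -34517/3 (z = -6 + (⅓)*(-34499) = -6 - 34499/3 = -34517/3 ≈ -11506.)
z + (-4541/(-3610) + ((-77 + 6)*67)/(-13437)) = -34517/3 + (-4541/(-3610) + ((-77 + 6)*67)/(-13437)) = -34517/3 + (-4541*(-1/3610) - 71*67*(-1/13437)) = -34517/3 + (239/190 - 4757*(-1/13437)) = -34517/3 + (239/190 + 4757/13437) = -34517/3 + 4115273/2553030 = -29370196897/2553030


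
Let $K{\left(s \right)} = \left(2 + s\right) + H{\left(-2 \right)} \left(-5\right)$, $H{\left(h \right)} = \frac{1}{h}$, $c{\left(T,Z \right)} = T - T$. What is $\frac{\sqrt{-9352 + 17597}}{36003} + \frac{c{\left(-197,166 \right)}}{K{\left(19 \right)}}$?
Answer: $\frac{\sqrt{8245}}{36003} \approx 0.0025221$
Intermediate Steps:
$c{\left(T,Z \right)} = 0$
$K{\left(s \right)} = \frac{9}{2} + s$ ($K{\left(s \right)} = \left(2 + s\right) + \frac{1}{-2} \left(-5\right) = \left(2 + s\right) - - \frac{5}{2} = \left(2 + s\right) + \frac{5}{2} = \frac{9}{2} + s$)
$\frac{\sqrt{-9352 + 17597}}{36003} + \frac{c{\left(-197,166 \right)}}{K{\left(19 \right)}} = \frac{\sqrt{-9352 + 17597}}{36003} + \frac{0}{\frac{9}{2} + 19} = \sqrt{8245} \cdot \frac{1}{36003} + \frac{0}{\frac{47}{2}} = \frac{\sqrt{8245}}{36003} + 0 \cdot \frac{2}{47} = \frac{\sqrt{8245}}{36003} + 0 = \frac{\sqrt{8245}}{36003}$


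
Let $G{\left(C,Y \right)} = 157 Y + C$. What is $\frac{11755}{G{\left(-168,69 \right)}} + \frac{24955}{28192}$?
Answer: $\frac{119508407}{60133536} \approx 1.9874$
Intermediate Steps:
$G{\left(C,Y \right)} = C + 157 Y$
$\frac{11755}{G{\left(-168,69 \right)}} + \frac{24955}{28192} = \frac{11755}{-168 + 157 \cdot 69} + \frac{24955}{28192} = \frac{11755}{-168 + 10833} + 24955 \cdot \frac{1}{28192} = \frac{11755}{10665} + \frac{24955}{28192} = 11755 \cdot \frac{1}{10665} + \frac{24955}{28192} = \frac{2351}{2133} + \frac{24955}{28192} = \frac{119508407}{60133536}$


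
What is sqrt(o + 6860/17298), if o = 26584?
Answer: sqrt(229928446)/93 ≈ 163.05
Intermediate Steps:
sqrt(o + 6860/17298) = sqrt(26584 + 6860/17298) = sqrt(26584 + 6860*(1/17298)) = sqrt(26584 + 3430/8649) = sqrt(229928446/8649) = sqrt(229928446)/93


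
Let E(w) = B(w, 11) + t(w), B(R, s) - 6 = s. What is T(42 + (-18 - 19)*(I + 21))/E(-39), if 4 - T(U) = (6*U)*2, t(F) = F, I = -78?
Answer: 12904/11 ≈ 1173.1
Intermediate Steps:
B(R, s) = 6 + s
T(U) = 4 - 12*U (T(U) = 4 - 6*U*2 = 4 - 12*U)
E(w) = 17 + w (E(w) = (6 + 11) + w = 17 + w)
T(42 + (-18 - 19)*(I + 21))/E(-39) = (4 - 12*(42 + (-18 - 19)*(-78 + 21)))/(17 - 39) = (4 - 12*(42 - 37*(-57)))/(-22) = (4 - 12*(42 + 2109))*(-1/22) = (4 - 12*2151)*(-1/22) = (4 - 25812)*(-1/22) = -25808*(-1/22) = 12904/11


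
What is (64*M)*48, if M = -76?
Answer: -233472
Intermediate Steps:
(64*M)*48 = (64*(-76))*48 = -4864*48 = -233472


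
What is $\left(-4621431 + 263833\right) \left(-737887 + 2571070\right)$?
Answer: $-7988274574434$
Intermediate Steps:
$\left(-4621431 + 263833\right) \left(-737887 + 2571070\right) = \left(-4357598\right) 1833183 = -7988274574434$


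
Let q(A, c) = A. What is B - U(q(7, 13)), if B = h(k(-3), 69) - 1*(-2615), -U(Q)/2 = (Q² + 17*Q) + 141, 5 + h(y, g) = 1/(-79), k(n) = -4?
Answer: 255011/79 ≈ 3228.0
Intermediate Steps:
h(y, g) = -396/79 (h(y, g) = -5 + 1/(-79) = -5 - 1/79 = -396/79)
U(Q) = -282 - 34*Q - 2*Q² (U(Q) = -2*((Q² + 17*Q) + 141) = -2*(141 + Q² + 17*Q) = -282 - 34*Q - 2*Q²)
B = 206189/79 (B = -396/79 - 1*(-2615) = -396/79 + 2615 = 206189/79 ≈ 2610.0)
B - U(q(7, 13)) = 206189/79 - (-282 - 34*7 - 2*7²) = 206189/79 - (-282 - 238 - 2*49) = 206189/79 - (-282 - 238 - 98) = 206189/79 - 1*(-618) = 206189/79 + 618 = 255011/79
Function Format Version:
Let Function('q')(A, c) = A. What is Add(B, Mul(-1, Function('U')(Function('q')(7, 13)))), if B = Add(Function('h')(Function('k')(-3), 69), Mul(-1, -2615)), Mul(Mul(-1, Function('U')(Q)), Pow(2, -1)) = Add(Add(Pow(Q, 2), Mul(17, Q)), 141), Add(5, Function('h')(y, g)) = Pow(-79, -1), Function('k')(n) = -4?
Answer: Rational(255011, 79) ≈ 3228.0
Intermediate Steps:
Function('h')(y, g) = Rational(-396, 79) (Function('h')(y, g) = Add(-5, Pow(-79, -1)) = Add(-5, Rational(-1, 79)) = Rational(-396, 79))
Function('U')(Q) = Add(-282, Mul(-34, Q), Mul(-2, Pow(Q, 2))) (Function('U')(Q) = Mul(-2, Add(Add(Pow(Q, 2), Mul(17, Q)), 141)) = Mul(-2, Add(141, Pow(Q, 2), Mul(17, Q))) = Add(-282, Mul(-34, Q), Mul(-2, Pow(Q, 2))))
B = Rational(206189, 79) (B = Add(Rational(-396, 79), Mul(-1, -2615)) = Add(Rational(-396, 79), 2615) = Rational(206189, 79) ≈ 2610.0)
Add(B, Mul(-1, Function('U')(Function('q')(7, 13)))) = Add(Rational(206189, 79), Mul(-1, Add(-282, Mul(-34, 7), Mul(-2, Pow(7, 2))))) = Add(Rational(206189, 79), Mul(-1, Add(-282, -238, Mul(-2, 49)))) = Add(Rational(206189, 79), Mul(-1, Add(-282, -238, -98))) = Add(Rational(206189, 79), Mul(-1, -618)) = Add(Rational(206189, 79), 618) = Rational(255011, 79)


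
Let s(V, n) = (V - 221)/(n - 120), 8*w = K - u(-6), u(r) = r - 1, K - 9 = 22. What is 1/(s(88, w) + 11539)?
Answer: 461/5320011 ≈ 8.6654e-5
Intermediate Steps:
K = 31 (K = 9 + 22 = 31)
u(r) = -1 + r
w = 19/4 (w = (31 - (-1 - 6))/8 = (31 - 1*(-7))/8 = (31 + 7)/8 = (⅛)*38 = 19/4 ≈ 4.7500)
s(V, n) = (-221 + V)/(-120 + n)
1/(s(88, w) + 11539) = 1/((-221 + 88)/(-120 + 19/4) + 11539) = 1/(-133/(-461/4) + 11539) = 1/(-4/461*(-133) + 11539) = 1/(532/461 + 11539) = 1/(5320011/461) = 461/5320011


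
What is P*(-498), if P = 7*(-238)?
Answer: 829668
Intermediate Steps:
P = -1666
P*(-498) = -1666*(-498) = 829668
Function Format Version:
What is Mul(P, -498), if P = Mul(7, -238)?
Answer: 829668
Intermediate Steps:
P = -1666
Mul(P, -498) = Mul(-1666, -498) = 829668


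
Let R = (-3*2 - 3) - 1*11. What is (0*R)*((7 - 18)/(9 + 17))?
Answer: 0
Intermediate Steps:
R = -20 (R = (-6 - 3) - 11 = -9 - 11 = -20)
(0*R)*((7 - 18)/(9 + 17)) = (0*(-20))*((7 - 18)/(9 + 17)) = 0*(-11/26) = 0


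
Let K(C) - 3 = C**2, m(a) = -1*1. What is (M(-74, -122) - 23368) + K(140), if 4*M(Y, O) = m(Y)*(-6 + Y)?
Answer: -3745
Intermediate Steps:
m(a) = -1
M(Y, O) = 3/2 - Y/4 (M(Y, O) = (-(-6 + Y))/4 = (6 - Y)/4 = 3/2 - Y/4)
K(C) = 3 + C**2
(M(-74, -122) - 23368) + K(140) = ((3/2 - 1/4*(-74)) - 23368) + (3 + 140**2) = ((3/2 + 37/2) - 23368) + (3 + 19600) = (20 - 23368) + 19603 = -23348 + 19603 = -3745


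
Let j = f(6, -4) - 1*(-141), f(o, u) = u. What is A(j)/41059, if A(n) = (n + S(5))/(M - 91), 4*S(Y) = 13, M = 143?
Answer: 561/8540272 ≈ 6.5689e-5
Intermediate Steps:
j = 137 (j = -4 - 1*(-141) = -4 + 141 = 137)
S(Y) = 13/4 (S(Y) = (1/4)*13 = 13/4)
A(n) = 1/16 + n/52 (A(n) = (n + 13/4)/(143 - 91) = (13/4 + n)/52 = (13/4 + n)*(1/52) = 1/16 + n/52)
A(j)/41059 = (1/16 + (1/52)*137)/41059 = (1/16 + 137/52)*(1/41059) = (561/208)*(1/41059) = 561/8540272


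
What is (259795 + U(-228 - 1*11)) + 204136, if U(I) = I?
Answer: 463692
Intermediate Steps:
(259795 + U(-228 - 1*11)) + 204136 = (259795 + (-228 - 1*11)) + 204136 = (259795 + (-228 - 11)) + 204136 = (259795 - 239) + 204136 = 259556 + 204136 = 463692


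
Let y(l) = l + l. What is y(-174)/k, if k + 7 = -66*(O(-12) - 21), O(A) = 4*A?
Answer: -348/4547 ≈ -0.076534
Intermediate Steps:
y(l) = 2*l
k = 4547 (k = -7 - 66*(4*(-12) - 21) = -7 - 66*(-48 - 21) = -7 - 66*(-69) = -7 + 4554 = 4547)
y(-174)/k = (2*(-174))/4547 = -348*1/4547 = -348/4547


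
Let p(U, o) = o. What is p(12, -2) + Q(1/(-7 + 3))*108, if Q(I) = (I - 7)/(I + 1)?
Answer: -1046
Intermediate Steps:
Q(I) = (-7 + I)/(1 + I)
p(12, -2) + Q(1/(-7 + 3))*108 = -2 + ((-7 + 1/(-7 + 3))/(1 + 1/(-7 + 3)))*108 = -2 + ((-7 + 1/(-4))/(1 + 1/(-4)))*108 = -2 + ((-7 - ¼)/(1 - ¼))*108 = -2 + (-29/4/(¾))*108 = -2 + ((4/3)*(-29/4))*108 = -2 - 29/3*108 = -2 - 1044 = -1046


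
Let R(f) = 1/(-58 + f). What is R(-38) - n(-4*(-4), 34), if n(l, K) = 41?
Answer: -3937/96 ≈ -41.010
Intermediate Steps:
R(-38) - n(-4*(-4), 34) = 1/(-58 - 38) - 1*41 = 1/(-96) - 41 = -1/96 - 41 = -3937/96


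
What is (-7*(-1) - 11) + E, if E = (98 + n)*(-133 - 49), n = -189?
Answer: 16558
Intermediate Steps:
E = 16562 (E = (98 - 189)*(-133 - 49) = -91*(-182) = 16562)
(-7*(-1) - 11) + E = (-7*(-1) - 11) + 16562 = (7 - 11) + 16562 = -4 + 16562 = 16558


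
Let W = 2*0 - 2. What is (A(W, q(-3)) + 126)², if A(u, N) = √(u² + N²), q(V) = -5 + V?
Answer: 15944 + 504*√17 ≈ 18022.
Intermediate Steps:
W = -2 (W = 0 - 2 = -2)
A(u, N) = √(N² + u²)
(A(W, q(-3)) + 126)² = (√((-5 - 3)² + (-2)²) + 126)² = (√((-8)² + 4) + 126)² = (√(64 + 4) + 126)² = (√68 + 126)² = (2*√17 + 126)² = (126 + 2*√17)²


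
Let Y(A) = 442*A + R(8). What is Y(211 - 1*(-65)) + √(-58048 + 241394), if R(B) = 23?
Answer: 122015 + √183346 ≈ 1.2244e+5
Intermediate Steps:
Y(A) = 23 + 442*A (Y(A) = 442*A + 23 = 23 + 442*A)
Y(211 - 1*(-65)) + √(-58048 + 241394) = (23 + 442*(211 - 1*(-65))) + √(-58048 + 241394) = (23 + 442*(211 + 65)) + √183346 = (23 + 442*276) + √183346 = (23 + 121992) + √183346 = 122015 + √183346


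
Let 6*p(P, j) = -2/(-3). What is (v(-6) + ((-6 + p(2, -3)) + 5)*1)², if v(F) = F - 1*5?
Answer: 11449/81 ≈ 141.35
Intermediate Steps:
p(P, j) = ⅑ (p(P, j) = (-2/(-3))/6 = (-2*(-⅓))/6 = (⅙)*(⅔) = ⅑)
v(F) = -5 + F (v(F) = F - 5 = -5 + F)
(v(-6) + ((-6 + p(2, -3)) + 5)*1)² = ((-5 - 6) + ((-6 + ⅑) + 5)*1)² = (-11 + (-53/9 + 5)*1)² = (-11 - 8/9*1)² = (-11 - 8/9)² = (-107/9)² = 11449/81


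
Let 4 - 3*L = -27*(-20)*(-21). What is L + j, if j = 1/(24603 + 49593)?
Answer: 280559809/74196 ≈ 3781.3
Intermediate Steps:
j = 1/74196 ≈ 1.3478e-5
L = 11344/3 (L = 4/3 - (-27*(-20))*(-21)/3 = 4/3 - 180*(-21) = 4/3 - ⅓*(-11340) = 4/3 + 3780 = 11344/3 ≈ 3781.3)
L + j = 11344/3 + 1/74196 = 280559809/74196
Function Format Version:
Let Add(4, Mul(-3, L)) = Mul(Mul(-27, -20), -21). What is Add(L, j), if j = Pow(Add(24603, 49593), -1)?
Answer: Rational(280559809, 74196) ≈ 3781.3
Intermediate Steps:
j = Rational(1, 74196) (j = Pow(74196, -1) = Rational(1, 74196) ≈ 1.3478e-5)
L = Rational(11344, 3) (L = Add(Rational(4, 3), Mul(Rational(-1, 3), Mul(Mul(-27, -20), -21))) = Add(Rational(4, 3), Mul(Rational(-1, 3), Mul(540, -21))) = Add(Rational(4, 3), Mul(Rational(-1, 3), -11340)) = Add(Rational(4, 3), 3780) = Rational(11344, 3) ≈ 3781.3)
Add(L, j) = Add(Rational(11344, 3), Rational(1, 74196)) = Rational(280559809, 74196)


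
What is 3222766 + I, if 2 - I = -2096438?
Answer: 5319206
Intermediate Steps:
I = 2096440 (I = 2 - 1*(-2096438) = 2 + 2096438 = 2096440)
3222766 + I = 3222766 + 2096440 = 5319206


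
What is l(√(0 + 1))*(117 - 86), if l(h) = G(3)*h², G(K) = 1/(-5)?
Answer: -31/5 ≈ -6.2000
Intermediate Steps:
G(K) = -⅕
l(h) = -h²/5
l(√(0 + 1))*(117 - 86) = (-(√(0 + 1))²/5)*(117 - 86) = -(√1)²/5*31 = -⅕*1²*31 = -⅕*1*31 = -⅕*31 = -31/5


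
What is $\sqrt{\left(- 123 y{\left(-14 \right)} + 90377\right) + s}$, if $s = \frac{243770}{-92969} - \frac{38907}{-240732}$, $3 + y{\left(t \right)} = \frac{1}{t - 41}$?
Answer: $\frac{\sqrt{47152882304712837326861385}}{22795069110} \approx 301.24$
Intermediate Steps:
$y{\left(t \right)} = -3 + \frac{1}{-41 + t}$ ($y{\left(t \right)} = -3 + \frac{1}{t - 41} = -3 + \frac{1}{-41 + t}$)
$s = - \frac{2039484991}{828911604}$ ($s = 243770 \left(- \frac{1}{92969}\right) - - \frac{1441}{8916} = - \frac{243770}{92969} + \frac{1441}{8916} = - \frac{2039484991}{828911604} \approx -2.4604$)
$\sqrt{\left(- 123 y{\left(-14 \right)} + 90377\right) + s} = \sqrt{\left(- 123 \frac{124 - -42}{-41 - 14} + 90377\right) - \frac{2039484991}{828911604}} = \sqrt{\left(- 123 \frac{124 + 42}{-55} + 90377\right) - \frac{2039484991}{828911604}} = \sqrt{\left(- 123 \left(\left(- \frac{1}{55}\right) 166\right) + 90377\right) - \frac{2039484991}{828911604}} = \sqrt{\left(\left(-123\right) \left(- \frac{166}{55}\right) + 90377\right) - \frac{2039484991}{828911604}} = \sqrt{\left(\frac{20418}{55} + 90377\right) - \frac{2039484991}{828911604}} = \sqrt{\frac{4991153}{55} - \frac{2039484991}{828911604}} = \sqrt{\frac{4137112467364907}{45590138220}} = \frac{\sqrt{47152882304712837326861385}}{22795069110}$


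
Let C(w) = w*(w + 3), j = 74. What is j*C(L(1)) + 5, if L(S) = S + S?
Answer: 745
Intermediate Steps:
L(S) = 2*S
C(w) = w*(3 + w)
j*C(L(1)) + 5 = 74*((2*1)*(3 + 2*1)) + 5 = 74*(2*(3 + 2)) + 5 = 74*(2*5) + 5 = 74*10 + 5 = 740 + 5 = 745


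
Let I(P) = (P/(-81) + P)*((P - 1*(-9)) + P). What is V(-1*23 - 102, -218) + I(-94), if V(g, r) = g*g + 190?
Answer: 2627095/81 ≈ 32433.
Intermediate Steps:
V(g, r) = 190 + g² (V(g, r) = g² + 190 = 190 + g²)
I(P) = 80*P*(9 + 2*P)/81 (I(P) = (P*(-1/81) + P)*((P + 9) + P) = (-P/81 + P)*((9 + P) + P) = (80*P/81)*(9 + 2*P) = 80*P*(9 + 2*P)/81)
V(-1*23 - 102, -218) + I(-94) = (190 + (-1*23 - 102)²) + (80/81)*(-94)*(9 + 2*(-94)) = (190 + (-23 - 102)²) + (80/81)*(-94)*(9 - 188) = (190 + (-125)²) + (80/81)*(-94)*(-179) = (190 + 15625) + 1346080/81 = 15815 + 1346080/81 = 2627095/81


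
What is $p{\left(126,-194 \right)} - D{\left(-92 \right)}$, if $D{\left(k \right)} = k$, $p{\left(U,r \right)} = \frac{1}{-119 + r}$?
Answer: $\frac{28795}{313} \approx 91.997$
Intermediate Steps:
$p{\left(126,-194 \right)} - D{\left(-92 \right)} = \frac{1}{-119 - 194} - -92 = \frac{1}{-313} + 92 = - \frac{1}{313} + 92 = \frac{28795}{313}$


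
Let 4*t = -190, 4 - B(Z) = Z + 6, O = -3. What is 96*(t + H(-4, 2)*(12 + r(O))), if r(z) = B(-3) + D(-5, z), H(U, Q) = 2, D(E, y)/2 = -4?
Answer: -3600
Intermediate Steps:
B(Z) = -2 - Z (B(Z) = 4 - (Z + 6) = 4 - (6 + Z) = 4 + (-6 - Z) = -2 - Z)
D(E, y) = -8 (D(E, y) = 2*(-4) = -8)
t = -95/2 (t = (1/4)*(-190) = -95/2 ≈ -47.500)
r(z) = -7 (r(z) = (-2 - 1*(-3)) - 8 = (-2 + 3) - 8 = 1 - 8 = -7)
96*(t + H(-4, 2)*(12 + r(O))) = 96*(-95/2 + 2*(12 - 7)) = 96*(-95/2 + 2*5) = 96*(-95/2 + 10) = 96*(-75/2) = -3600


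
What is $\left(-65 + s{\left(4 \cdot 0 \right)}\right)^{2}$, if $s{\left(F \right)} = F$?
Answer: $4225$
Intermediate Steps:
$\left(-65 + s{\left(4 \cdot 0 \right)}\right)^{2} = \left(-65 + 4 \cdot 0\right)^{2} = \left(-65 + 0\right)^{2} = \left(-65\right)^{2} = 4225$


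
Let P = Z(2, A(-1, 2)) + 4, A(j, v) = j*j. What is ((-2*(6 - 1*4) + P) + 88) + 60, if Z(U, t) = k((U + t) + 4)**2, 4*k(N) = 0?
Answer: 148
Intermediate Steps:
A(j, v) = j**2
k(N) = 0 (k(N) = (1/4)*0 = 0)
Z(U, t) = 0 (Z(U, t) = 0**2 = 0)
P = 4 (P = 0 + 4 = 4)
((-2*(6 - 1*4) + P) + 88) + 60 = ((-2*(6 - 1*4) + 4) + 88) + 60 = ((-2*(6 - 4) + 4) + 88) + 60 = ((-2*2 + 4) + 88) + 60 = ((-4 + 4) + 88) + 60 = (0 + 88) + 60 = 88 + 60 = 148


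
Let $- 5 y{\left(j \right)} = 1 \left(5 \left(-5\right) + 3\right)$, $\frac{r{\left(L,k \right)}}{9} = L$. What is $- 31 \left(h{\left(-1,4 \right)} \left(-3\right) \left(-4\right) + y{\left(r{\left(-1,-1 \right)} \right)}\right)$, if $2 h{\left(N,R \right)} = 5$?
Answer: $- \frac{5332}{5} \approx -1066.4$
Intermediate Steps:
$h{\left(N,R \right)} = \frac{5}{2}$ ($h{\left(N,R \right)} = \frac{1}{2} \cdot 5 = \frac{5}{2}$)
$r{\left(L,k \right)} = 9 L$
$y{\left(j \right)} = \frac{22}{5}$ ($y{\left(j \right)} = - \frac{1 \left(5 \left(-5\right) + 3\right)}{5} = - \frac{1 \left(-25 + 3\right)}{5} = - \frac{1 \left(-22\right)}{5} = \left(- \frac{1}{5}\right) \left(-22\right) = \frac{22}{5}$)
$- 31 \left(h{\left(-1,4 \right)} \left(-3\right) \left(-4\right) + y{\left(r{\left(-1,-1 \right)} \right)}\right) = - 31 \left(\frac{5}{2} \left(-3\right) \left(-4\right) + \frac{22}{5}\right) = - 31 \left(\left(- \frac{15}{2}\right) \left(-4\right) + \frac{22}{5}\right) = - 31 \left(30 + \frac{22}{5}\right) = \left(-31\right) \frac{172}{5} = - \frac{5332}{5}$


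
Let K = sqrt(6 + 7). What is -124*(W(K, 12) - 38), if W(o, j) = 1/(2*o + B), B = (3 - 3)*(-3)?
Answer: 4712 - 62*sqrt(13)/13 ≈ 4694.8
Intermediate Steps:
K = sqrt(13) ≈ 3.6056
B = 0 (B = 0*(-3) = 0)
W(o, j) = 1/(2*o) (W(o, j) = 1/(2*o + 0) = 1/(2*o))
-124*(W(K, 12) - 38) = -124*(1/(2*(sqrt(13))) - 38) = -124*((sqrt(13)/13)/2 - 38) = -124*(sqrt(13)/26 - 38) = -124*(-38 + sqrt(13)/26) = 4712 - 62*sqrt(13)/13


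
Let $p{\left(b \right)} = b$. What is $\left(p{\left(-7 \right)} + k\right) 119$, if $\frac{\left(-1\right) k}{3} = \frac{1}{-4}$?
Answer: $- \frac{2975}{4} \approx -743.75$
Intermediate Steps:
$k = \frac{3}{4}$ ($k = - \frac{3}{-4} = \left(-3\right) \left(- \frac{1}{4}\right) = \frac{3}{4} \approx 0.75$)
$\left(p{\left(-7 \right)} + k\right) 119 = \left(-7 + \frac{3}{4}\right) 119 = \left(- \frac{25}{4}\right) 119 = - \frac{2975}{4}$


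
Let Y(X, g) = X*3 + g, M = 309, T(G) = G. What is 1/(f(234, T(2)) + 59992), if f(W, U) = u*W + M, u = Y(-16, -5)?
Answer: 1/47899 ≈ 2.0877e-5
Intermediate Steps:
Y(X, g) = g + 3*X (Y(X, g) = 3*X + g = g + 3*X)
u = -53 (u = -5 + 3*(-16) = -5 - 48 = -53)
f(W, U) = 309 - 53*W (f(W, U) = -53*W + 309 = 309 - 53*W)
1/(f(234, T(2)) + 59992) = 1/((309 - 53*234) + 59992) = 1/((309 - 12402) + 59992) = 1/(-12093 + 59992) = 1/47899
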